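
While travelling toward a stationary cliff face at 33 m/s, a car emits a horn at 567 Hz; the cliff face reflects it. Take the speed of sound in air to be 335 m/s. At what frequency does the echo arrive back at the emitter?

The cliff face receives the sound from a moving source: f₁ = f₀ · v/(v − v_e) = 567 × 335/302 ≈ 629 Hz.
On the return leg the car is a moving observer: f₂ = f₁ · (v + v_e)/v = 629 × 368/335 ≈ 691 Hz.

691 Hz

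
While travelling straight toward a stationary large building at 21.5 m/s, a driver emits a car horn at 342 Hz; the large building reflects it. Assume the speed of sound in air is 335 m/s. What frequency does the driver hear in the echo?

The large building receives the sound from a moving source: f₁ = f₀ · v/(v − v_e) = 342 × 335/313.5 ≈ 365 Hz.
On the return leg the driver is a moving observer: f₂ = f₁ · (v + v_e)/v = 365 × 356.5/335 ≈ 389 Hz.

389 Hz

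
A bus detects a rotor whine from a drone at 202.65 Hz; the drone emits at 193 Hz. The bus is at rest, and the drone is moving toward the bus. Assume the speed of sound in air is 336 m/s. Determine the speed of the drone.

16.0 m/s

f' = f · v/(v − v_s) ⇒ v_s = v · |1 − f/f'|.
v_s = 336 × |1 − 193/202.65| = 336 × 0.04762 ≈ 16.0 m/s.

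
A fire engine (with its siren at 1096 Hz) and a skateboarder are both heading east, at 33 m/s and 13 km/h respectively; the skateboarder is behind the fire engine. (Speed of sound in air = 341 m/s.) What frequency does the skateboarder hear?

13 km/h = 3.611 m/s.
The skateboarder is behind, so the fire engine is moving away from it while the skateboarder is moving toward the fire engine.
Both move, so f' = f · (v + v_o)/(v + v_s).
f' = 1096 × (341 + 3.611)/(341 + 33) = 1096 × 344.61/374 ≈ 1010 Hz.

1010 Hz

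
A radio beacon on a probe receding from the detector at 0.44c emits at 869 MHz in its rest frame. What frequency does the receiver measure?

Relativistic Doppler for frequency: f' = f₀ · √((1 − β)/(1 + β)).
f' = 869 × √(0.5600/1.4400) = 869 × 0.62361 ≈ 541.9 MHz.

541.9 MHz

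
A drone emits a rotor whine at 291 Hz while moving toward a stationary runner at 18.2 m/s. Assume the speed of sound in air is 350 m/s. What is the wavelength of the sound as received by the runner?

1.14 m

With the source moving toward a stationary observer, f' = f · v/(v − v_s).
f' = 291 × 350/(350 − 18.2) ≈ 307 Hz.
λ' = v/f' = 350/306.962 ≈ 1.14 m.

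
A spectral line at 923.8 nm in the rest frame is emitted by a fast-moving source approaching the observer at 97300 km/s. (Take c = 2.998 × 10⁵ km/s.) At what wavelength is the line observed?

β = v/c = 97300/299800 = 0.3245.
Relativistic Doppler for wavelength: λ' = λ₀ · √((1 − β)/(1 + β)).
λ' = 923.8 × √(0.6755/1.3245) = 923.8 × 0.71411 ≈ 659.7 nm.

659.7 nm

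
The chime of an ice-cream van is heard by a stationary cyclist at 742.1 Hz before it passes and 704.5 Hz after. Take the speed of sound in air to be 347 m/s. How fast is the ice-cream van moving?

f₁/f₂ = (v + v_s)/(v − v_s), so v_s = v · (f₁ − f₂)/(f₁ + f₂).
v_s = 347 × (742.1 − 704.5)/(742.1 + 704.5) = 347 × 37.6/1446.6 ≈ 9.0 m/s.

9.0 m/s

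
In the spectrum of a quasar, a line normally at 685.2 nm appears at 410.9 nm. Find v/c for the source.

λ'/λ₀ = 0.5997 < 1 (blueshift), so the source is approaching.
λ'/λ₀ = √((1 − β)/(1 + β)) for an approaching source ⇒ β = (1 − r²)/(1 + r²) with r = λ'/λ₀.
β = (1 − 0.3596)/(1 + 0.3596) ≈ 0.471.

0.471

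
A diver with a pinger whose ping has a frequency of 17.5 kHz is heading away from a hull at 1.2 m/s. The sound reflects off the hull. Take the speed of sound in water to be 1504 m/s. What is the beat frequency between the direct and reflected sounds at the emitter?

27.9 Hz

The hull receives the sound from a moving source: f₁ = f₀ · v/(v + v_e) = 17.5 × 1504/1505.2 ≈ 17.4860 kHz.
On the return leg the diver with a pinger is a moving observer: f₂ = f₁ · (v − v_e)/v = 17.4860 × 1502.8/1504 ≈ 17.4721 kHz.
Equivalently f₂ = f₀ · (v − v_e)/(v + v_e).
Beat against the emitted tone (with f₀ = 17500 Hz): |f₂ − f₀| = 2v_e·f₀/(v + v_e) = 2 × 1.2 × 17500/1505.2 ≈ 27.9 Hz.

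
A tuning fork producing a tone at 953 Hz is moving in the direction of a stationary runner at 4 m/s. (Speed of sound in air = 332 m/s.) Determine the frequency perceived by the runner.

965 Hz

Moving source, stationary observer: f' = f · v/(v − v_s) since the source is approaching.
f' = 953 × 332/(332 − 4) = 953 × 332/328 ≈ 965 Hz.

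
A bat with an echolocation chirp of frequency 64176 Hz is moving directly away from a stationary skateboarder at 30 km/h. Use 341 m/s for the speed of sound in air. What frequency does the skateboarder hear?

30 km/h = 8.333 m/s.
Only the source moves, away from the listener, so f' = f · v/(v + v_s).
f' = 64176 × 341/(341 + 8.333) = 64176 × 341/349.3 ≈ 62645 Hz.

62645 Hz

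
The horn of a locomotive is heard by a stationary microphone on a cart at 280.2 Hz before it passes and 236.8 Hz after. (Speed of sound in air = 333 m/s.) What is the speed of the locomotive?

f₁/f₂ = (v + v_s)/(v − v_s), so v_s = v · (f₁ − f₂)/(f₁ + f₂).
v_s = 333 × (280.2 − 236.8)/(280.2 + 236.8) = 333 × 43.4/517.0 ≈ 28 m/s.

28 m/s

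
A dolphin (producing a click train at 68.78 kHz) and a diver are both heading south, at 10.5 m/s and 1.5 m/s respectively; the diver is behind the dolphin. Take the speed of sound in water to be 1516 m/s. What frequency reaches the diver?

The diver is behind, so the dolphin is moving away from it while the diver is moving toward the dolphin.
General Doppler shift: f' = f · (v + v_o)/(v + v_s).
f' = 68.78 × (1516 + 1.5)/(1516 + 10.5) = 68.78 × 1517.5/1526.5 ≈ 68.4 kHz.

68.4 kHz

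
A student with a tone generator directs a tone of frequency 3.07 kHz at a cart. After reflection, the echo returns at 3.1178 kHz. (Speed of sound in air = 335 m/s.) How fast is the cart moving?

Double Doppler shift off a moving reflector: f₂ = f₀ · (v + u)/(v − u) (u > 0 toward emitter).
Rearranging, u = v · (f₂ − f₀)/(f₂ + f₀) = 335 × 0.0478/6.1878 ≈ 2.59 m/s.
So the cart is moving at 2.59 m/s toward the emitter.

2.59 m/s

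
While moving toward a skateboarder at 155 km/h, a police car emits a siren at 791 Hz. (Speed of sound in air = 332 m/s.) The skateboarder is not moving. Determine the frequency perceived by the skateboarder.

155 km/h = 43.06 m/s.
With the source moving toward a stationary observer, f' = f · v/(v − v_s).
f' = 791 × 332/(332 − 43.06) = 791 × 332/288.9 ≈ 909 Hz.

909 Hz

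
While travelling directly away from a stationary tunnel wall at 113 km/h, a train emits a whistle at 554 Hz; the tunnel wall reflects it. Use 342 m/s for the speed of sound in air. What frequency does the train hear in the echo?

113 km/h = 31.39 m/s.
The tunnel wall receives the sound from a moving source: f₁ = f₀ · v/(v + v_e) = 554 × 342/373.39 ≈ 507 Hz.
On the return leg the train is a moving observer: f₂ = f₁ · (v − v_e)/v = 507 × 310.61/342 ≈ 461 Hz.

461 Hz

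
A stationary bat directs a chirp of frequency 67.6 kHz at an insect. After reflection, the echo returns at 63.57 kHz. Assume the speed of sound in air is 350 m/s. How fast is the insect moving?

Double Doppler shift off a moving reflector: f₂ = f₀ · (v + u)/(v − u) (u > 0 toward emitter).
Rearranging, u = v · (f₂ − f₀)/(f₂ + f₀) = 350 × -4.03/131.17 ≈ -10.8 m/s.
So the insect is moving at 10.8 m/s away from the emitter.

10.8 m/s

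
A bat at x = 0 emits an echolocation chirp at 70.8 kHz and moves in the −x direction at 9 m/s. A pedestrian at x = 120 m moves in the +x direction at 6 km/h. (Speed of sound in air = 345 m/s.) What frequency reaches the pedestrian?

6 km/h = 1.667 m/s.
The observer lies on the +x side, so the source is heading away from the observer and the observer is heading away from the source.
With source receding and observer receding, f' = f · (v − v_o)/(v + v_s).
f' = 70.8 × (345 − 1.667)/(345 + 9) = 70.8 × 343.33/354 ≈ 68.7 kHz.

68.7 kHz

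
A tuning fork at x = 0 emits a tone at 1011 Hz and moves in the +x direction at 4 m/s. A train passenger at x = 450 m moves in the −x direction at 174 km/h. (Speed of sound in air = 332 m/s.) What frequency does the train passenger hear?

1172 Hz

174 km/h = 48.33 m/s.
The observer lies on the +x side, so the source is heading toward the observer and the observer is heading toward the source.
Both move, so f' = f · (v + v_o)/(v − v_s).
f' = 1011 × (332 + 48.33)/(332 − 4) = 1011 × 380.33/328 ≈ 1172 Hz.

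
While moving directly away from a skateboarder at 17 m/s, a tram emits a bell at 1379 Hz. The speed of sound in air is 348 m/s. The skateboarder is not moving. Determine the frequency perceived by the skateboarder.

1315 Hz

With the source moving away from a stationary observer, f' = f · v/(v + v_s).
f' = 1379 × 348/(348 + 17) = 1379 × 348/365 ≈ 1315 Hz.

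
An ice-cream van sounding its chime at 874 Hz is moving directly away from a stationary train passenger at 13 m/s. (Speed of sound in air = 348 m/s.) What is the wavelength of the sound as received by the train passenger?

With the source moving away from a stationary observer, f' = f · v/(v + v_s).
f' = 874 × 348/(348 + 13) ≈ 843 Hz.
λ' = v/f' = 348/842.526 ≈ 41.3 cm.

41.3 cm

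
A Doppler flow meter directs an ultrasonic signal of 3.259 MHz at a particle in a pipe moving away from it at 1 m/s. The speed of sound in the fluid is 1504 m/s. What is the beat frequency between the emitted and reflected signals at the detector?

The particle in a pipe first receives the wave as a moving observer: f₁ = f₀ · (v − u)/v = 3.259 × (1504 − 1)/1504 ≈ 3.25683 MHz.
On reflection it acts as a source moving away from the stationary detector: f₂ = f₁ · v/(v + u) = 3.25683 × 1504/1505 ≈ 3.25467 MHz.
Equivalently f₂ = f₀ · (v − u)/(v + u).
Beat frequency (with f₀ = 3259000 Hz): |f₂ − f₀| = 2u·f₀/(v + u) = 2 × 1 × 3259000/1505 ≈ 4331 Hz.

4331 Hz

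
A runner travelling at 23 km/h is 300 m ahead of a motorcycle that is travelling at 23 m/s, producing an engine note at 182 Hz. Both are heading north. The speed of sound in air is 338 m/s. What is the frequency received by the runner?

192 Hz

23 km/h = 6.389 m/s.
The runner is ahead, so the motorcycle is moving toward it while the runner is moving away from the motorcycle.
With source approaching and observer receding, f' = f · (v − v_o)/(v − v_s).
f' = 182 × (338 − 6.389)/(338 − 23) = 182 × 331.61/315 ≈ 192 Hz.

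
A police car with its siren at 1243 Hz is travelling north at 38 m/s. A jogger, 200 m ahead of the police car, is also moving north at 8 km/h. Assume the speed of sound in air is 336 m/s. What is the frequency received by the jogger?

8 km/h = 2.222 m/s.
The jogger is ahead, so the police car is moving toward it while the jogger is moving away from the police car.
General Doppler shift: f' = f · (v − v_o)/(v − v_s).
f' = 1243 × (336 − 2.222)/(336 − 38) = 1243 × 333.78/298 ≈ 1392 Hz.

1392 Hz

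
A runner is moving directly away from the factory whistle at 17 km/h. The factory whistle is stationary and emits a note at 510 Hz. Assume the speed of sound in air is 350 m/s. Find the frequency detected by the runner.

503 Hz

17 km/h = 4.722 m/s.
Only the observer moves, away from the source, so f' = f · (v − v_o)/v.
f' = 510 × (350 − 4.722)/350 = 510 × 345.28/350 ≈ 503 Hz.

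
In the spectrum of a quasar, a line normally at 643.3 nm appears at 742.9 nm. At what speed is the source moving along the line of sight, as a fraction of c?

0.143

λ'/λ₀ = 1.1548 > 1 (redshift), so the source is receding.
λ'/λ₀ = √((1 + β)/(1 − β)) for a receding source ⇒ β = (r² − 1)/(r² + 1) with r = λ'/λ₀.
β = (1.3336 − 1)/(1.3336 + 1) ≈ 0.143.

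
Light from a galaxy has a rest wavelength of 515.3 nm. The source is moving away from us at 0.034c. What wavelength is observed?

533.1 nm

Relativistic Doppler for wavelength: λ' = λ₀ · √((1 + β)/(1 − β)).
λ' = 515.3 × √(1.0340/0.9660) = 515.3 × 1.03460 ≈ 533.1 nm.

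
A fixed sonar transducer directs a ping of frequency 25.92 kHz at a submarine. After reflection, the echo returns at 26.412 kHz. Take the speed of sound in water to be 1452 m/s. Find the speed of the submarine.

13.7 m/s

Double Doppler shift off a moving reflector: f₂ = f₀ · (v + u)/(v − u) (u > 0 toward emitter).
Rearranging, u = v · (f₂ − f₀)/(f₂ + f₀) = 1452 × 0.492/52.332 ≈ 13.7 m/s.
So the submarine is moving at 13.7 m/s toward the emitter.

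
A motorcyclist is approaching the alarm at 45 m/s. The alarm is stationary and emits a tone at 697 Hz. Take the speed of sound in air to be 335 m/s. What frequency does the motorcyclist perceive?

Moving observer, stationary source: f' = f · (v + v_o)/v.
f' = 697 × (335 + 45)/335 = 697 × 380/335 ≈ 791 Hz.

791 Hz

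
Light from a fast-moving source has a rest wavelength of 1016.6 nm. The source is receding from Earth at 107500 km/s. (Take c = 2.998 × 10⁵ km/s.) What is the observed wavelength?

1479.5 nm

β = v/c = 107500/299800 = 0.3586.
Relativistic Doppler for wavelength: λ' = λ₀ · √((1 + β)/(1 − β)).
λ' = 1016.6 × √(1.3586/0.6414) = 1016.6 × 1.45535 ≈ 1479.5 nm.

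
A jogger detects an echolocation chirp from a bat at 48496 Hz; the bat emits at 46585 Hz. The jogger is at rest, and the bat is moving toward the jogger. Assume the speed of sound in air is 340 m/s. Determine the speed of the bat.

f' = f · v/(v − v_s) ⇒ v_s = v · |1 − f/f'|.
v_s = 340 × |1 − 46585/48496| = 340 × 0.03941 ≈ 13.4 m/s.

13.4 m/s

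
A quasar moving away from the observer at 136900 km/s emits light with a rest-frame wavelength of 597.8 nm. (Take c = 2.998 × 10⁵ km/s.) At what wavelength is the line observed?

β = v/c = 136900/299800 = 0.4566.
Relativistic Doppler for wavelength: λ' = λ₀ · √((1 + β)/(1 − β)).
λ' = 597.8 × √(1.4566/0.5434) = 597.8 × 1.63731 ≈ 978.8 nm.

978.8 nm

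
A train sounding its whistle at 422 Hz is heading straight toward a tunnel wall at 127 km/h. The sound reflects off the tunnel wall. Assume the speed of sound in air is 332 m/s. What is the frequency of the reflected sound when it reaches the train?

127 km/h = 35.28 m/s.
The tunnel wall receives the sound from a moving source: f₁ = f₀ · v/(v − v_e) = 422 × 332/296.72 ≈ 472 Hz.
On the return leg the train is a moving observer: f₂ = f₁ · (v + v_e)/v = 472 × 367.28/332 ≈ 522 Hz.

522 Hz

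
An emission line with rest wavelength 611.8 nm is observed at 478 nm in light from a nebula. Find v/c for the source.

λ'/λ₀ = 0.7813 < 1 (blueshift), so the source is approaching.
λ'/λ₀ = √((1 − β)/(1 + β)) for an approaching source ⇒ β = (1 − r²)/(1 + r²) with r = λ'/λ₀.
β = (1 − 0.6104)/(1 + 0.6104) ≈ 0.242.

0.242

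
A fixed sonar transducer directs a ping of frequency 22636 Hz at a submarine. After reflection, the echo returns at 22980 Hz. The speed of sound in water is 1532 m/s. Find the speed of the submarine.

11.6 m/s

Double Doppler shift off a moving reflector: f₂ = f₀ · (v + u)/(v − u) (u > 0 toward emitter).
Rearranging, u = v · (f₂ − f₀)/(f₂ + f₀) = 1532 × 344/45616 ≈ 11.6 m/s.
So the submarine is moving at 11.6 m/s toward the emitter.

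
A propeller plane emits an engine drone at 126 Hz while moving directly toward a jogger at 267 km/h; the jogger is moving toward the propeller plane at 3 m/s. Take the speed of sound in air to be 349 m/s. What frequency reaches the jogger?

161 Hz

267 km/h = 74.17 m/s.
Both move, so f' = f · (v + v_o)/(v − v_s).
f' = 126 × (349 + 3)/(349 − 74.17) = 126 × 352/274.83 ≈ 161 Hz.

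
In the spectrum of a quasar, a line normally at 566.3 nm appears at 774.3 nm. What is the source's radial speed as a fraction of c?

λ'/λ₀ = 1.3673 > 1 (redshift), so the source is receding.
λ'/λ₀ = √((1 + β)/(1 − β)) for a receding source ⇒ β = (r² − 1)/(r² + 1) with r = λ'/λ₀.
β = (1.8695 − 1)/(1.8695 + 1) ≈ 0.303.

0.303c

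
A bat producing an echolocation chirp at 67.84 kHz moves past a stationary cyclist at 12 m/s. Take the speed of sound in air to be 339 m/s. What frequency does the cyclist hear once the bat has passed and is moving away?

Receding: f₂ = f · v/(v + v_s) = 67.84 × 339/351 ≈ 65.5 kHz.

65.5 kHz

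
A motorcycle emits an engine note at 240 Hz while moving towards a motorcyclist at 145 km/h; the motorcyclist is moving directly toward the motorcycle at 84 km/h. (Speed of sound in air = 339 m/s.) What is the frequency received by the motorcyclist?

145 km/h = 40.28 m/s; 84 km/h = 23.33 m/s.
Both move, so f' = f · (v + v_o)/(v − v_s).
f' = 240 × (339 + 23.33)/(339 − 40.28) = 240 × 362.33/298.72 ≈ 291 Hz.

291 Hz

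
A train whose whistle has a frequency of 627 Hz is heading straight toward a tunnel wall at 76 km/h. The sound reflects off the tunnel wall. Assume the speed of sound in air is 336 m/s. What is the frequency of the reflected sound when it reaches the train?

76 km/h = 21.11 m/s.
The tunnel wall receives the sound from a moving source: f₁ = f₀ · v/(v − v_e) = 627 × 336/314.89 ≈ 669 Hz.
On the return leg the train is a moving observer: f₂ = f₁ · (v + v_e)/v = 669 × 357.11/336 ≈ 711 Hz.
Equivalently f₂ = f₀ · (v + v_e)/(v − v_e).

711 Hz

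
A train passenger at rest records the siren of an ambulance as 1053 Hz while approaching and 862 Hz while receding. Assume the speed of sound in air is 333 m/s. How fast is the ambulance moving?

33 m/s

f₁/f₂ = (v + v_s)/(v − v_s), so v_s = v · (f₁ − f₂)/(f₁ + f₂).
v_s = 333 × (1053 − 862)/(1053 + 862) = 333 × 191/1915 ≈ 33 m/s.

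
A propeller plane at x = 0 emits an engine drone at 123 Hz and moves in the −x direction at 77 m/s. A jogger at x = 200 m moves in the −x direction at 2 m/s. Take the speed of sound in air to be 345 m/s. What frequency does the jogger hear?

The observer lies on the +x side, so the source is heading away from the observer and the observer is heading toward the source.
General Doppler shift: f' = f · (v + v_o)/(v + v_s).
f' = 123 × (345 + 2)/(345 + 77) = 123 × 347/422 ≈ 101 Hz.

101 Hz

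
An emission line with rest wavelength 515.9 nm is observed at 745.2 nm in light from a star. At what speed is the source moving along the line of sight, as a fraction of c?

0.352c

λ'/λ₀ = 1.4445 > 1 (redshift), so the source is receding.
λ'/λ₀ = √((1 + β)/(1 − β)) for a receding source ⇒ β = (r² − 1)/(r² + 1) with r = λ'/λ₀.
β = (2.0865 − 1)/(2.0865 + 1) ≈ 0.352.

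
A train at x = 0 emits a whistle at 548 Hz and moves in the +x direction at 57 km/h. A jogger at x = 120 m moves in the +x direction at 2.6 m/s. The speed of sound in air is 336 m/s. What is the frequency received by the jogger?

571 Hz

57 km/h = 15.83 m/s.
The observer lies on the +x side, so the source is heading toward the observer and the observer is heading away from the source.
General Doppler shift: f' = f · (v − v_o)/(v − v_s).
f' = 548 × (336 − 2.6)/(336 − 15.83) = 548 × 333.4/320.17 ≈ 571 Hz.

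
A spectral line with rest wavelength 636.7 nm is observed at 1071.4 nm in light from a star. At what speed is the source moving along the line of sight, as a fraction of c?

λ'/λ₀ = 1.6827 > 1 (redshift), so the source is receding.
λ'/λ₀ = √((1 + β)/(1 − β)) for a receding source ⇒ β = (r² − 1)/(r² + 1) with r = λ'/λ₀.
β = (2.8316 − 1)/(2.8316 + 1) ≈ 0.478.

0.478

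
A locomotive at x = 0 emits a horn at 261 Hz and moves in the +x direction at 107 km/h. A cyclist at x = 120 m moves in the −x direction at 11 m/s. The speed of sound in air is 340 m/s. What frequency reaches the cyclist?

107 km/h = 29.72 m/s.
The observer lies on the +x side, so the source is heading toward the observer and the observer is heading toward the source.
Both move, so f' = f · (v + v_o)/(v − v_s).
f' = 261 × (340 + 11)/(340 − 29.72) = 261 × 351/310.28 ≈ 295 Hz.

295 Hz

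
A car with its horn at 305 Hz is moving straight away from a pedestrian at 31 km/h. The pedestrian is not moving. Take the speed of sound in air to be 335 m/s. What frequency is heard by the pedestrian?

297 Hz

31 km/h = 8.611 m/s.
Only the source moves, away from the listener, so f' = f · v/(v + v_s).
f' = 305 × 335/(335 + 8.611) = 305 × 335/343.6 ≈ 297 Hz.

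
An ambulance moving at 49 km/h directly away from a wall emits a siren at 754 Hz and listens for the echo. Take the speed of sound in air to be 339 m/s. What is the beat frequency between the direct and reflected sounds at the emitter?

58.2 Hz

49 km/h = 13.61 m/s.
The wall receives the sound from a moving source: f₁ = f₀ · v/(v + v_e) = 754 × 339/352.61 ≈ 724.9 Hz.
On the return leg the ambulance is a moving observer: f₂ = f₁ · (v − v_e)/v = 724.9 × 325.39/339 ≈ 695.8 Hz.
Beat against the emitted tone: |f₂ − f₀| = 2v_e·f₀/(v + v_e) = 2 × 13.61 × 754/352.61 ≈ 58.2 Hz.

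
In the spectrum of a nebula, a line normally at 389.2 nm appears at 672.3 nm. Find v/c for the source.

λ'/λ₀ = 1.7274 > 1 (redshift), so the source is receding.
λ'/λ₀ = √((1 + β)/(1 − β)) for a receding source ⇒ β = (r² − 1)/(r² + 1) with r = λ'/λ₀.
β = (2.9839 − 1)/(2.9839 + 1) ≈ 0.498.

0.498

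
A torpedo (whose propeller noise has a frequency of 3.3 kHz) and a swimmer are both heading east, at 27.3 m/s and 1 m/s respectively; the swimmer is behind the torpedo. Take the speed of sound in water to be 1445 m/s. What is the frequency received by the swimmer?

The swimmer is behind, so the torpedo is moving away from it while the swimmer is moving toward the torpedo.
Both move, so f' = f · (v + v_o)/(v + v_s).
f' = 3.3 × (1445 + 1)/(1445 + 27.3) = 3.3 × 1446/1472.3 ≈ 3.24 kHz.

3.24 kHz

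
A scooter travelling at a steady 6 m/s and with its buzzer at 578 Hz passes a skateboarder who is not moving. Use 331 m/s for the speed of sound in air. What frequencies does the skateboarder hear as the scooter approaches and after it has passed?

589 Hz approaching; 568 Hz receding

Approaching: f₁ = f · v/(v − v_s) = 578 × 331/325 ≈ 589 Hz.
Receding: f₂ = f · v/(v + v_s) = 578 × 331/337 ≈ 568 Hz.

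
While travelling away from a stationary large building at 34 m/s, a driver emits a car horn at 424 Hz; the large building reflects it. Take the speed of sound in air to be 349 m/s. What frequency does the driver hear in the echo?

The large building receives the sound from a moving source: f₁ = f₀ · v/(v + v_e) = 424 × 349/383 ≈ 386 Hz.
On the return leg the driver is a moving observer: f₂ = f₁ · (v − v_e)/v = 386 × 315/349 ≈ 349 Hz.
Equivalently f₂ = f₀ · (v − v_e)/(v + v_e).

349 Hz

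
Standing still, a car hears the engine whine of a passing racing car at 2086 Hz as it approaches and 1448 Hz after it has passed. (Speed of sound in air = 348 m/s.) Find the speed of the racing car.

f₁/f₂ = (v + v_s)/(v − v_s), so v_s = v · (f₁ − f₂)/(f₁ + f₂).
v_s = 348 × (2086 − 1448)/(2086 + 1448) = 348 × 638/3534 ≈ 63 m/s.

63 m/s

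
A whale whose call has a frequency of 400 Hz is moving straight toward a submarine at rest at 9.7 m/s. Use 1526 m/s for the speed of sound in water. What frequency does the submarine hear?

403 Hz

Moving source, stationary observer: f' = f · v/(v − v_s) since the source is approaching.
f' = 400 × 1526/(1526 − 9.7) = 400 × 1526/1516 ≈ 403 Hz.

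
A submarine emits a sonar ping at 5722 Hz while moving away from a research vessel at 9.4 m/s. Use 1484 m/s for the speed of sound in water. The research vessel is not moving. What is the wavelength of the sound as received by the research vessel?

26.1 cm

With the source moving away from a stationary observer, f' = f · v/(v + v_s).
f' = 5722 × 1484/(1484 + 9.4) ≈ 5686 Hz.
λ' = v/f' = 1484/5685.98 ≈ 26.1 cm.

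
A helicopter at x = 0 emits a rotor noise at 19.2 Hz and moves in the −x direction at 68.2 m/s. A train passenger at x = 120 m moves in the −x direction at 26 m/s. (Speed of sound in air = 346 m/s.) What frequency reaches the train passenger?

The observer lies on the +x side, so the source is heading away from the observer and the observer is heading toward the source.
Both move, so f' = f · (v + v_o)/(v + v_s).
f' = 19.2 × (346 + 26)/(346 + 68.2) = 19.2 × 372/414.2 ≈ 17.2 Hz.

17.2 Hz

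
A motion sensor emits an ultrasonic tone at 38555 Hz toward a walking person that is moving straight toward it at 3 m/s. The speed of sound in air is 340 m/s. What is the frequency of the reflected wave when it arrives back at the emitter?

At the walking person (a moving observer), f₁ = f₀ · (v + u)/v = 38555 × 343/340 ≈ 38895 Hz.
On reflection it acts as a source moving toward the stationary detector: f₂ = f₁ · v/(v − u) = 38895 × 340/337 ≈ 39241 Hz.

39241 Hz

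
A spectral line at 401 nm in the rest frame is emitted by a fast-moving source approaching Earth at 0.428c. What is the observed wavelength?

253.8 nm

Relativistic Doppler for wavelength: λ' = λ₀ · √((1 − β)/(1 + β)).
λ' = 401 × √(0.5720/1.4280) = 401 × 0.63290 ≈ 253.8 nm.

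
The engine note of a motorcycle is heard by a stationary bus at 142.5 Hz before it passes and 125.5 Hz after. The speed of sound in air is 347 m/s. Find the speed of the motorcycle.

f₁/f₂ = (v + v_s)/(v − v_s), so v_s = v · (f₁ − f₂)/(f₁ + f₂).
v_s = 347 × (142.5 − 125.5)/(142.5 + 125.5) = 347 × 17.0/268.0 ≈ 22.0 m/s.

22.0 m/s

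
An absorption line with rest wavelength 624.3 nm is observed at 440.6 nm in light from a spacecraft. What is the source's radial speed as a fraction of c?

0.335

λ'/λ₀ = 0.7058 < 1 (blueshift), so the source is approaching.
λ'/λ₀ = √((1 − β)/(1 + β)) for an approaching source ⇒ β = (1 − r²)/(1 + r²) with r = λ'/λ₀.
β = (1 − 0.4981)/(1 + 0.4981) ≈ 0.335.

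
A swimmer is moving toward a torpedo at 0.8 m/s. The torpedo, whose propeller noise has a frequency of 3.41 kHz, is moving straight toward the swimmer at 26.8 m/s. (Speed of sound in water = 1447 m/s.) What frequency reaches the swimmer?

3.48 kHz

General Doppler shift: f' = f · (v + v_o)/(v − v_s).
f' = 3.41 × (1447 + 0.8)/(1447 − 26.8) = 3.41 × 1447.8/1420.2 ≈ 3.48 kHz.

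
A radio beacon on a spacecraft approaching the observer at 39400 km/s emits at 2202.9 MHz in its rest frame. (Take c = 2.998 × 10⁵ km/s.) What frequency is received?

2514.2 MHz

β = v/c = 39400/299800 = 0.1314.
Relativistic Doppler for frequency: f' = f₀ · √((1 + β)/(1 − β)).
f' = 2202.9 × √(1.1314/0.8686) = 2202.9 × 1.14132 ≈ 2514.2 MHz.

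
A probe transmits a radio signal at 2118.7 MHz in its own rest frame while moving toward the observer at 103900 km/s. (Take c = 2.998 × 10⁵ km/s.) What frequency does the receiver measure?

β = v/c = 103900/299800 = 0.3466.
Relativistic Doppler for frequency: f' = f₀ · √((1 + β)/(1 − β)).
f' = 2118.7 × √(1.3466/0.6534) = 2118.7 × 1.43553 ≈ 3041.5 MHz.

3041.5 MHz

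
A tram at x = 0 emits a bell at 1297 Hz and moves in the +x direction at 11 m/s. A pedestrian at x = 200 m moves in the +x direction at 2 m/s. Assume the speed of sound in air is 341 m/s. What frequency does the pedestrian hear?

The observer lies on the +x side, so the source is heading toward the observer and the observer is heading away from the source.
Both move, so f' = f · (v − v_o)/(v − v_s).
f' = 1297 × (341 − 2)/(341 − 11) = 1297 × 339/330 ≈ 1332 Hz.

1332 Hz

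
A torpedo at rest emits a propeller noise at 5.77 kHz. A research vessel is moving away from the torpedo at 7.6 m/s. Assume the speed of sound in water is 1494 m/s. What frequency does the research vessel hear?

Moving observer, stationary source: f' = f · (v − v_o)/v.
f' = 5.77 × (1494 − 7.6)/1494 = 5.77 × 1486.4/1494 ≈ 5.74 kHz.

5.74 kHz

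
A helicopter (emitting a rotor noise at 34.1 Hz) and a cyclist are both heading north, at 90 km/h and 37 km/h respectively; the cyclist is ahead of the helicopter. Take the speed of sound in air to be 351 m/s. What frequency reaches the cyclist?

90 km/h = 25 m/s; 37 km/h = 10.28 m/s.
The cyclist is ahead, so the helicopter is moving toward it while the cyclist is moving away from the helicopter.
General Doppler shift: f' = f · (v − v_o)/(v − v_s).
f' = 34.1 × (351 − 10.28)/(351 − 25) = 34.1 × 340.72/326 ≈ 35.6 Hz.

35.6 Hz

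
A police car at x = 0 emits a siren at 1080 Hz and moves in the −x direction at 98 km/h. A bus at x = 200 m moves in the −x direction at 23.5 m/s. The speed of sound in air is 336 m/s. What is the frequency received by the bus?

98 km/h = 27.22 m/s.
The observer lies on the +x side, so the source is heading away from the observer and the observer is heading toward the source.
General Doppler shift: f' = f · (v + v_o)/(v + v_s).
f' = 1080 × (336 + 23.5)/(336 + 27.22) = 1080 × 359.5/363.22 ≈ 1069 Hz.

1069 Hz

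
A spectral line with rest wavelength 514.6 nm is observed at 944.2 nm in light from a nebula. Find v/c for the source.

λ'/λ₀ = 1.8348 > 1 (redshift), so the source is receding.
λ'/λ₀ = √((1 + β)/(1 − β)) for a receding source ⇒ β = (r² − 1)/(r² + 1) with r = λ'/λ₀.
β = (3.3666 − 1)/(3.3666 + 1) ≈ 0.542.

0.542c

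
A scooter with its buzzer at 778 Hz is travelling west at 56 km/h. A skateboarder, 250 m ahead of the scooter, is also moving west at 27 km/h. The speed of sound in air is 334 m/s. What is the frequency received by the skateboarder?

798 Hz

56 km/h = 15.56 m/s; 27 km/h = 7.5 m/s.
The skateboarder is ahead, so the scooter is moving toward it while the skateboarder is moving away from the scooter.
Both move, so f' = f · (v − v_o)/(v − v_s).
f' = 778 × (334 − 7.5)/(334 − 15.56) = 778 × 326.5/318.44 ≈ 798 Hz.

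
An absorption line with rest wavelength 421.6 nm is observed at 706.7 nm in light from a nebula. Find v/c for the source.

0.475

λ'/λ₀ = 1.6762 > 1 (redshift), so the source is receding.
λ'/λ₀ = √((1 + β)/(1 − β)) for a receding source ⇒ β = (r² − 1)/(r² + 1) with r = λ'/λ₀.
β = (2.8098 − 1)/(2.8098 + 1) ≈ 0.475.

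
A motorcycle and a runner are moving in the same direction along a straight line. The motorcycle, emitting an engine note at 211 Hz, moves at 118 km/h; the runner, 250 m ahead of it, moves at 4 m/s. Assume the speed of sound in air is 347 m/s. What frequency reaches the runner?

118 km/h = 32.78 m/s.
The runner is ahead, so the motorcycle is moving toward it while the runner is moving away from the motorcycle.
With source approaching and observer receding, f' = f · (v − v_o)/(v − v_s).
f' = 211 × (347 − 4)/(347 − 32.78) = 211 × 343/314.22 ≈ 230 Hz.

230 Hz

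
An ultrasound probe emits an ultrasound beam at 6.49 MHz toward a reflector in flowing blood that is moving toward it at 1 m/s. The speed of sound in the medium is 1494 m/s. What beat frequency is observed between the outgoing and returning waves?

8694 Hz

The reflector in flowing blood first receives the wave as a moving observer: f₁ = f₀ · (v + u)/v = 6.49 × (1494 + 1)/1494 ≈ 6.49434 MHz.
On reflection it acts as a source moving toward the stationary detector: f₂ = f₁ · v/(v − u) = 6.49434 × 1494/1493 ≈ 6.49869 MHz.
Beat frequency (with f₀ = 6490000 Hz): |f₂ − f₀| = 2u·f₀/(v − u) = 2 × 1 × 6490000/1493 ≈ 8694 Hz.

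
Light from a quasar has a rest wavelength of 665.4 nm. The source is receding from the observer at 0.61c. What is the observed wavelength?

Relativistic Doppler for wavelength: λ' = λ₀ · √((1 + β)/(1 − β)).
λ' = 665.4 × √(1.6100/0.3900) = 665.4 × 2.03180 ≈ 1352.0 nm.

1352.0 nm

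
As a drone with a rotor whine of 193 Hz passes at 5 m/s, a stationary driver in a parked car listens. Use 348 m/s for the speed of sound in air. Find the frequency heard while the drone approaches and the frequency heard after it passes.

Approaching: f₁ = f · v/(v − v_s) = 193 × 348/343 ≈ 196 Hz.
Receding: f₂ = f · v/(v + v_s) = 193 × 348/353 ≈ 190 Hz.

196 Hz approaching; 190 Hz receding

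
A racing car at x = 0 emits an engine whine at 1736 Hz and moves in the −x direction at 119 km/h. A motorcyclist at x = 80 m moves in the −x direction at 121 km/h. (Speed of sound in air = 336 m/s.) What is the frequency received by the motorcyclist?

1739 Hz

119 km/h = 33.06 m/s; 121 km/h = 33.61 m/s.
The observer lies on the +x side, so the source is heading away from the observer and the observer is heading toward the source.
General Doppler shift: f' = f · (v + v_o)/(v + v_s).
f' = 1736 × (336 + 33.61)/(336 + 33.06) = 1736 × 369.61/369.06 ≈ 1739 Hz.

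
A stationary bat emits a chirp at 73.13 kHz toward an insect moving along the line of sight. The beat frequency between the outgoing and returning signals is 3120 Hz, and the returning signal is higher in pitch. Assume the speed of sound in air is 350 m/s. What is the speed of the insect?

Double Doppler shift off a moving reflector: f₂ = f₀ · (v + u)/(v − u) (u > 0 toward emitter).
Returning signal is higher, so f₂ = f₀ + Δf = 73130 + 3120 = 76250 Hz.
Rearranging, u = v · (f₂ − f₀)/(f₂ + f₀) = 350 × 3120/149380 ≈ 7.3 m/s.
So the insect is moving at 7.3 m/s toward the emitter.

7.3 m/s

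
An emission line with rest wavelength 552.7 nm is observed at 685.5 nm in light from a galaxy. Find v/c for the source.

0.212

λ'/λ₀ = 1.2403 > 1 (redshift), so the source is receding.
λ'/λ₀ = √((1 + β)/(1 − β)) for a receding source ⇒ β = (r² − 1)/(r² + 1) with r = λ'/λ₀.
β = (1.5383 − 1)/(1.5383 + 1) ≈ 0.212.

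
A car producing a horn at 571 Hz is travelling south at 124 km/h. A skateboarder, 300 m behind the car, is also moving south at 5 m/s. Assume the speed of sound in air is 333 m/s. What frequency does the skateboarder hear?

124 km/h = 34.44 m/s.
The skateboarder is behind, so the car is moving away from it while the skateboarder is moving toward the car.
General Doppler shift: f' = f · (v + v_o)/(v + v_s).
f' = 571 × (333 + 5)/(333 + 34.44) = 571 × 338/367.44 ≈ 525 Hz.

525 Hz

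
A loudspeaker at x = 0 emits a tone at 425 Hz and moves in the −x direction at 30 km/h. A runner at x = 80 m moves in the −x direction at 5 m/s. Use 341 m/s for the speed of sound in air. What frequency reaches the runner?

30 km/h = 8.333 m/s.
The observer lies on the +x side, so the source is heading away from the observer and the observer is heading toward the source.
With source receding and observer approaching, f' = f · (v + v_o)/(v + v_s).
f' = 425 × (341 + 5)/(341 + 8.333) = 425 × 346/349.33 ≈ 421 Hz.

421 Hz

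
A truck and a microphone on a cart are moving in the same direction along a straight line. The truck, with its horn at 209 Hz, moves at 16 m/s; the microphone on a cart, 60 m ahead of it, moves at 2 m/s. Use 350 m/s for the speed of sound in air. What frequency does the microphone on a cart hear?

218 Hz

The microphone on a cart is ahead, so the truck is moving toward it while the microphone on a cart is moving away from the truck.
General Doppler shift: f' = f · (v − v_o)/(v − v_s).
f' = 209 × (350 − 2)/(350 − 16) = 209 × 348/334 ≈ 218 Hz.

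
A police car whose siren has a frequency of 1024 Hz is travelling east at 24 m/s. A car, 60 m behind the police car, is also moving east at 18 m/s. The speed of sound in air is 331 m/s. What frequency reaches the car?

1007 Hz

The car is behind, so the police car is moving away from it while the car is moving toward the police car.
Both move, so f' = f · (v + v_o)/(v + v_s).
f' = 1024 × (331 + 18)/(331 + 24) = 1024 × 349/355 ≈ 1007 Hz.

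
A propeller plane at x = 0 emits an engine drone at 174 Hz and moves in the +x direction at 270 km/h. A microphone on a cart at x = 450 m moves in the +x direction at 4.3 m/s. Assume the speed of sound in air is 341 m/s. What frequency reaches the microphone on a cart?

270 km/h = 75 m/s.
The observer lies on the +x side, so the source is heading toward the observer and the observer is heading away from the source.
Both move, so f' = f · (v − v_o)/(v − v_s).
f' = 174 × (341 − 4.3)/(341 − 75) = 174 × 336.7/266 ≈ 220 Hz.

220 Hz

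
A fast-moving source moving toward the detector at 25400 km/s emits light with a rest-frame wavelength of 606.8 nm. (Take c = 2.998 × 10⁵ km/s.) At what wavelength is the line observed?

557.4 nm

β = v/c = 25400/299800 = 0.0847.
Relativistic Doppler for wavelength: λ' = λ₀ · √((1 − β)/(1 + β)).
λ' = 606.8 × √(0.9153/1.0847) = 606.8 × 0.91858 ≈ 557.4 nm.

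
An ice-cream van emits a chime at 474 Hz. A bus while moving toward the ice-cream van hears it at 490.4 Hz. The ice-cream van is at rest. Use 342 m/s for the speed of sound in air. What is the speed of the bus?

f' = f · (v + v_o)/v ⇒ v_o = v · |f'/f − 1|.
v_o = 342 × |490.4/474 − 1| = 342 × 0.0346 ≈ 11.8 m/s.

11.8 m/s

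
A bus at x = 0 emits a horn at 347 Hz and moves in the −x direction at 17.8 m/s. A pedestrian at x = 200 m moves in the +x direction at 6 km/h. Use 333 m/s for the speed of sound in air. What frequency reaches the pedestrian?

328 Hz

6 km/h = 1.667 m/s.
The observer lies on the +x side, so the source is heading away from the observer and the observer is heading away from the source.
With source receding and observer receding, f' = f · (v − v_o)/(v + v_s).
f' = 347 × (333 − 1.667)/(333 + 17.8) = 347 × 331.33/350.8 ≈ 328 Hz.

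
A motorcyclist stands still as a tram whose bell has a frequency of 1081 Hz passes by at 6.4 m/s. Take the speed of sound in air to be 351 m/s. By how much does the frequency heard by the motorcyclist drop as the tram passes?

Approaching: f₁ = f · v/(v − v_s) = 1081 × 351/344.6 ≈ 1101.1 Hz.
Receding: f₂ = f · v/(v + v_s) = 1081 × 351/357.4 ≈ 1061.6 Hz.
Drop: f₁ − f₂ = 2f·v·v_s/(v² − v_s²) = 2 × 1081 × 351 × 6.4/(351² − 6.4²) ≈ 39.4 Hz.

39.4 Hz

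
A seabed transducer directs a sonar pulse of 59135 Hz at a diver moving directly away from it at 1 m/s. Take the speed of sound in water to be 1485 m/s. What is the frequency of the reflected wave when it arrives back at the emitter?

The diver first receives the wave as a moving observer: f₁ = f₀ · (v − u)/v = 59135 × (1485 − 1)/1485 ≈ 59095 Hz.
On reflection it acts as a source moving away from the stationary detector: f₂ = f₁ · v/(v + u) = 59095 × 1485/1486 ≈ 59055 Hz.

59055 Hz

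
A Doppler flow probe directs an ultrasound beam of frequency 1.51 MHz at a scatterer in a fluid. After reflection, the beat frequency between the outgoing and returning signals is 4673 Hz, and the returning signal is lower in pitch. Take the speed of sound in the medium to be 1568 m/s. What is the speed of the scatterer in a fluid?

Double Doppler shift off a moving reflector: f₂ = f₀ · (v + u)/(v − u) (u > 0 toward emitter).
Returning signal is lower, so f₂ = f₀ − Δf = 1510000 − 4673 = 1505327 Hz.
Rearranging, u = v · (f₂ − f₀)/(f₂ + f₀) = 1568 × -4673/3015327 ≈ -2.43 m/s.
So the scatterer in a fluid is moving at 2.43 m/s away from the emitter.

2.43 m/s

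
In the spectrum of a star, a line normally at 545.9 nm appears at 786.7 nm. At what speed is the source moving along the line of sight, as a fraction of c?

0.350c

λ'/λ₀ = 1.4411 > 1 (redshift), so the source is receding.
λ'/λ₀ = √((1 + β)/(1 − β)) for a receding source ⇒ β = (r² − 1)/(r² + 1) with r = λ'/λ₀.
β = (2.0768 − 1)/(2.0768 + 1) ≈ 0.350.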